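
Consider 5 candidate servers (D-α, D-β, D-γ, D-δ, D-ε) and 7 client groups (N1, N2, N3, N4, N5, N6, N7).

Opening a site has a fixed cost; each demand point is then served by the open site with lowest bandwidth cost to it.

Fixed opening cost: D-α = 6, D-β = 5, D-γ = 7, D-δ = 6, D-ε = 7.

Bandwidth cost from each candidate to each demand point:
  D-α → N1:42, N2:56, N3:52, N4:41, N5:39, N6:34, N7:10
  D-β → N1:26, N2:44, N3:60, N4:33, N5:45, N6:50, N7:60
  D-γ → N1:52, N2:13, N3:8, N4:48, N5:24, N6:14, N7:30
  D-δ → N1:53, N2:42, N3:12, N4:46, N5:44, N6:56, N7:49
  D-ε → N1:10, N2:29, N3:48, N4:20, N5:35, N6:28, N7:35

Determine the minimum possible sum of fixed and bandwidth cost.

119

Open {D-α, D-γ, D-ε}: assign each demand point to its cheapest open site.
  N1→D-ε 10, N2→D-γ 13, N3→D-γ 8, N4→D-ε 20, N5→D-γ 24, N6→D-γ 14, N7→D-α 10
  bandwidth cost 99, fixed 20 → total 119.
Compare {D-α, D-β, D-γ, D-ε}: bandwidth cost 99 + fixed 25 = 124.
Compare {D-α, D-γ, D-δ, D-ε}: bandwidth cost 99 + fixed 26 = 125.
Compare {D-α, D-β, D-γ, D-δ, D-ε}: bandwidth cost 99 + fixed 31 = 130.
All other subsets cost ≥ 124. Minimum total cost: 119.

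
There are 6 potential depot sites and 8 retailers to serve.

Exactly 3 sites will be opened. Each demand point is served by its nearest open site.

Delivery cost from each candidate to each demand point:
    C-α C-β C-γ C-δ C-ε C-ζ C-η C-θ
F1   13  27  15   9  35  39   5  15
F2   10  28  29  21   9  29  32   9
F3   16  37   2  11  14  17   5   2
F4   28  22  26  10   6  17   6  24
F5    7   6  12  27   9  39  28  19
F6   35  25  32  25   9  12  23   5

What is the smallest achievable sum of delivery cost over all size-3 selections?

54

Open {F3, F5, F6}.
  C-α→F5 7, C-β→F5 6, C-γ→F3 2, C-δ→F3 11, C-ε→F5 9, C-ζ→F6 12, C-η→F3 5, C-θ→F3 2  ⇒ total 54.
Compare {F3, F4, F5}: total 55.
Compare {F1, F3, F5}: total 57.
No size-3 selection does better; minimum is 54.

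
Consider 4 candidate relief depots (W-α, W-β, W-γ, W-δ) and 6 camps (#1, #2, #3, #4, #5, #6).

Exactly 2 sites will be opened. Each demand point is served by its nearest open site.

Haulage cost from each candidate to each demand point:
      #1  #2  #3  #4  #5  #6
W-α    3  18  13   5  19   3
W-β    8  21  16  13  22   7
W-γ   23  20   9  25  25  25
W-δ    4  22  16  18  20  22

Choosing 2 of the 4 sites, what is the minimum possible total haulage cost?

57

Open {W-α, W-γ}.
  #1→W-α 3, #2→W-α 18, #3→W-γ 9, #4→W-α 5, #5→W-α 19, #6→W-α 3  ⇒ total 57.
Compare {W-α, W-β}: total 61.
Compare {W-α, W-δ}: total 61.
No size-2 selection does better; minimum is 57.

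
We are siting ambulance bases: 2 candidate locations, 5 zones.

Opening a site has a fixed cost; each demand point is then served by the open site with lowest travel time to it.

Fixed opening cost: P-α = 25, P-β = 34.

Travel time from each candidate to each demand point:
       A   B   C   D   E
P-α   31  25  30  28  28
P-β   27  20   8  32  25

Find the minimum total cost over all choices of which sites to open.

146

Open {P-β}: assign each demand point to its cheapest open site.
  A→P-β 27, B→P-β 20, C→P-β 8, D→P-β 32, E→P-β 25
  travel time 112, fixed 34 → total 146.
Compare {P-α}: travel time 142 + fixed 25 = 167.
Compare {P-α, P-β}: travel time 108 + fixed 59 = 167.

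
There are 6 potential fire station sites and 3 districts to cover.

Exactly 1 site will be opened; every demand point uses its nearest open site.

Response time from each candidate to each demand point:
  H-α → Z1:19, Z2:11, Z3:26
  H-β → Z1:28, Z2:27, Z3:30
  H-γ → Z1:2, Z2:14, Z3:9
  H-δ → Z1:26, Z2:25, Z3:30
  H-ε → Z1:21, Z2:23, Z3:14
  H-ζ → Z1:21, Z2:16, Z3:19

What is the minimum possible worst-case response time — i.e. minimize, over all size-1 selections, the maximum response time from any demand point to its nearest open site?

Open {H-γ}.
  Farthest demand point is Z2 at response time 14 (to H-γ); all others are ≤ 14.
With {H-ζ} the worst case is 21.
With {H-ε} the worst case is 23.
No size-1 selection achieves below 14.

14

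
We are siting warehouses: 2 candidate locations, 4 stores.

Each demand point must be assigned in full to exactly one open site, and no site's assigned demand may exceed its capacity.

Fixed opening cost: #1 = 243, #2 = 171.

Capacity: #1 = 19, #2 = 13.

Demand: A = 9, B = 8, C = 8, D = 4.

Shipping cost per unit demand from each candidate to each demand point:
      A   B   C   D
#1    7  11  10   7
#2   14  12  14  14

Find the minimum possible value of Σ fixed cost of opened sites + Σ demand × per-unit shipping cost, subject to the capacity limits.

Open {#1, #2}; cheapest assignment that respects the capacities:
  #1 (cap 19, load 17): A, C — cost 9×7 + 8×10 = 143
  #2 (cap 13, load 12): B, D — cost 8×12 + 4×14 = 152
  Shipping 295, fixed 414 → total 709.
  Any other capacity-feasible assignment to {#1, #2} ships for at least 295.
Total demand is 29 and no other set of sites has combined capacity ≥ 29, so {#1, #2} is the only feasible choice of open sites. Minimum: 709.

709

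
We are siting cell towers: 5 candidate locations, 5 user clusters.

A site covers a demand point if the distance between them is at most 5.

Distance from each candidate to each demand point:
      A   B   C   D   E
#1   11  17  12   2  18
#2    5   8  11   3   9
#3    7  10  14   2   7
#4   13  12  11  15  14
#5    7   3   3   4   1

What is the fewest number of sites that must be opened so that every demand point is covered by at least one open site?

Coverage sets (demand points within 5 of each site):
  #1: {D}
  #2: {A, D}
  #3: {D}
  #4: {}
  #5: {B, C, D, E}
No single site covers all 5 demand points.
But {#2, #5} covers everything, so the minimum is 2.

2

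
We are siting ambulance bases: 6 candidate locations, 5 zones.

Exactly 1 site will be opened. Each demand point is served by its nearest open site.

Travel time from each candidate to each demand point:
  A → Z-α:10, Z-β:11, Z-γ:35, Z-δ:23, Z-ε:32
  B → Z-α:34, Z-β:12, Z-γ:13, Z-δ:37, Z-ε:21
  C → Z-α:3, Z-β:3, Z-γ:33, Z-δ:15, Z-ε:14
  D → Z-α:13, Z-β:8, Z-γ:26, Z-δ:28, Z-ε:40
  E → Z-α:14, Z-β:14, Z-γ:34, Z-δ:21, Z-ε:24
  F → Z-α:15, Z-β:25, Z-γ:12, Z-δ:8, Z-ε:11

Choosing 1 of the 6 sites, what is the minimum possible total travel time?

Open {C}.
  Z-α→C 3, Z-β→C 3, Z-γ→C 33, Z-δ→C 15, Z-ε→C 14  ⇒ total 68.
Compare {F}: total 71.
Compare {E}: total 107.
No size-1 selection does better; minimum is 68.

68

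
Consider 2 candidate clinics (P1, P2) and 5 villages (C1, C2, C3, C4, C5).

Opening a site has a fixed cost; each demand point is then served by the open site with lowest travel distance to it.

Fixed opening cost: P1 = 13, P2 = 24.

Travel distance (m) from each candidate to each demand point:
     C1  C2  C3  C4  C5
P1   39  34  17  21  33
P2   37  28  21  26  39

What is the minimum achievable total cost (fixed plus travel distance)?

157

Open {P1}: assign each demand point to its cheapest open site.
  C1→P1 39, C2→P1 34, C3→P1 17, C4→P1 21, C5→P1 33
  travel distance 144, fixed 13 → total 157.
Compare {P1, P2}: travel distance 136 + fixed 37 = 173.
Compare {P2}: travel distance 151 + fixed 24 = 175.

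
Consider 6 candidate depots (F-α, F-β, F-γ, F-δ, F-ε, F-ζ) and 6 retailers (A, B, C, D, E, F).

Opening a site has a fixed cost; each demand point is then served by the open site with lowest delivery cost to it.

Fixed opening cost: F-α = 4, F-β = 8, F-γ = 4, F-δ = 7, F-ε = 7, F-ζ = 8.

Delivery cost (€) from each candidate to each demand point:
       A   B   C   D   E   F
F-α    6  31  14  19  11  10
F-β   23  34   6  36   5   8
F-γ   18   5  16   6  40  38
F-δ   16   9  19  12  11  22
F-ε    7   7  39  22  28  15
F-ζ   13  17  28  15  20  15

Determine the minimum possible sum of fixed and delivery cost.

Open {F-α, F-β, F-γ}: assign each demand point to its cheapest open site.
  A→F-α 6, B→F-γ 5, C→F-β 6, D→F-γ 6, E→F-β 5, F→F-β 8
  delivery cost 36, fixed 16 → total 52.
Compare {F-β, F-γ, F-ε}: delivery cost 37 + fixed 19 = 56.
Compare {F-α, F-β, F-γ, F-δ}: delivery cost 36 + fixed 23 = 59.
Compare {F-α, F-β, F-γ, F-ε}: delivery cost 36 + fixed 23 = 59.
All other subsets cost ≥ 56. Minimum total cost: 52.

52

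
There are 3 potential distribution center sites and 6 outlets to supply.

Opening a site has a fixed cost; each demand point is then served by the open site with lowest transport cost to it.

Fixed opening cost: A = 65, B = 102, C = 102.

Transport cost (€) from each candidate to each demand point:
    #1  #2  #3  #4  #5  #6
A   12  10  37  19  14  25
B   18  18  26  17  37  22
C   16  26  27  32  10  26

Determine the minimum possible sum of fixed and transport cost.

182

Open {A}: assign each demand point to its cheapest open site.
  #1→A 12, #2→A 10, #3→A 37, #4→A 19, #5→A 14, #6→A 25
  transport cost 117, fixed 65 → total 182.
Compare {C}: transport cost 137 + fixed 102 = 239.
Compare {B}: transport cost 138 + fixed 102 = 240.
Compare {A, B}: transport cost 101 + fixed 167 = 268.
All other subsets cost ≥ 239. Minimum total cost: 182.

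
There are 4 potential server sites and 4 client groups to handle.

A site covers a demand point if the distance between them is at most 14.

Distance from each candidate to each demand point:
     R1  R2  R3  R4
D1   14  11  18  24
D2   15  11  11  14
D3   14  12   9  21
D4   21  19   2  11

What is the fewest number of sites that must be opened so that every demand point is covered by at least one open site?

2

Coverage sets (demand points within 14 of each site):
  D1: {R1, R2}
  D2: {R2, R3, R4}
  D3: {R1, R2, R3}
  D4: {R3, R4}
No single site covers all 4 demand points.
But {D1, D2} covers everything, so the minimum is 2.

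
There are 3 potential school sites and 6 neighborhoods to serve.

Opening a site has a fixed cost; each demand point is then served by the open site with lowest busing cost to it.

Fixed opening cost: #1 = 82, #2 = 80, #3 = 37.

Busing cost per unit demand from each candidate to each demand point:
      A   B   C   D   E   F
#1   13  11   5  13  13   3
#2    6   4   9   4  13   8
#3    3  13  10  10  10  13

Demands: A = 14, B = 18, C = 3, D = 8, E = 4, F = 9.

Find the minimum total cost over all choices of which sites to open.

Open {#2, #3}: assign each demand point to its cheapest open site.
  A→#3 14×3=42, B→#2 18×4=72, C→#2 3×9=27, D→#2 8×4=32, E→#3 4×10=40, F→#2 9×8=72
  busing cost 285, fixed 117 → total 402.
Compare {#2}: busing cost 339 + fixed 80 = 419.
Compare {#1, #2, #3}: busing cost 228 + fixed 199 = 427.
Compare {#1, #2}: busing cost 282 + fixed 162 = 444.
All other subsets cost ≥ 419. Minimum total cost: 402.

402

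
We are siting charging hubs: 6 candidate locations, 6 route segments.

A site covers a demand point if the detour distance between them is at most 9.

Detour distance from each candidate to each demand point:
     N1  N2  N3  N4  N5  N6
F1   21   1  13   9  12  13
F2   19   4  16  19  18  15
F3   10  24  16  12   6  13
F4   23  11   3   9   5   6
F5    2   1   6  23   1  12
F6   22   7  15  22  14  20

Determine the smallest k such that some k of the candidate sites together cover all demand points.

2

Coverage sets (demand points within 9 of each site):
  F1: {N2, N4}
  F2: {N2}
  F3: {N5}
  F4: {N3, N4, N5, N6}
  F5: {N1, N2, N3, N5}
  F6: {N2}
No single site covers all 6 demand points.
But {F4, F5} covers everything, so the minimum is 2.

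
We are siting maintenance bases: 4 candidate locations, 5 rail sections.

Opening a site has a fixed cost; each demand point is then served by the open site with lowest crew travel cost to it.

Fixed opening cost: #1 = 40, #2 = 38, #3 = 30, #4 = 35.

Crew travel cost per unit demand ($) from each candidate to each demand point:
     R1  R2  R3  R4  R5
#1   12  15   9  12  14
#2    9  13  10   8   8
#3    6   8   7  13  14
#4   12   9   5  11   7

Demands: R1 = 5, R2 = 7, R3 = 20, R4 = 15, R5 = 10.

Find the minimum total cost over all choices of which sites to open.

471

Open {#2, #4}: assign each demand point to its cheapest open site.
  R1→#2 5×9=45, R2→#4 7×9=63, R3→#4 20×5=100, R4→#2 15×8=120, R5→#4 10×7=70
  crew travel cost 398, fixed 73 → total 471.
Compare {#2, #3, #4}: crew travel cost 376 + fixed 103 = 479.
Compare {#3, #4}: crew travel cost 421 + fixed 65 = 486.
Compare {#4}: crew travel cost 458 + fixed 35 = 493.
All other subsets cost ≥ 479. Minimum total cost: 471.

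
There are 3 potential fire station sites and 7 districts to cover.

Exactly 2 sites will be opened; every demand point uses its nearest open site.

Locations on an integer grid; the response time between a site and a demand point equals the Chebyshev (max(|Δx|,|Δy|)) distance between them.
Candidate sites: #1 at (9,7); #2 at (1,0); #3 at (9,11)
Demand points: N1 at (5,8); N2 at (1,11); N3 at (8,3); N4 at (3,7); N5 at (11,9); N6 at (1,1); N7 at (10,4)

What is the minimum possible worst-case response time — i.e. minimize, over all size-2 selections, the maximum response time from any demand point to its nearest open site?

Open {#1, #2}.
  Farthest demand point is N2 at response time 8 (to #1); all others are ≤ 8.
With {#1, #3} the worst case is 8.
With {#2, #3} the worst case is 8.
No size-2 selection achieves below 8.

8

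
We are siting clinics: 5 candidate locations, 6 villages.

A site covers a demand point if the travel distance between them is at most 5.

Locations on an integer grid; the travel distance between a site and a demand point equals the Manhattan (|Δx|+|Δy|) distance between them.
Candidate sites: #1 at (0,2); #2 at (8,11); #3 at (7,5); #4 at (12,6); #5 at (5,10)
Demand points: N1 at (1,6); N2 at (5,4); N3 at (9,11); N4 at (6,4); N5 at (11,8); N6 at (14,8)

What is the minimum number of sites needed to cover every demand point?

Coverage sets (demand points within 5 of each site):
  #1: {N1}
  #2: {N3}
  #3: {N2, N4}
  #4: {N5, N6}
  #5: {N3}
No 3 sites suffice: every size-3 union leaves at least one demand point uncovered.
But {#1, #2, #3, #4} covers everything, so the minimum is 4.

4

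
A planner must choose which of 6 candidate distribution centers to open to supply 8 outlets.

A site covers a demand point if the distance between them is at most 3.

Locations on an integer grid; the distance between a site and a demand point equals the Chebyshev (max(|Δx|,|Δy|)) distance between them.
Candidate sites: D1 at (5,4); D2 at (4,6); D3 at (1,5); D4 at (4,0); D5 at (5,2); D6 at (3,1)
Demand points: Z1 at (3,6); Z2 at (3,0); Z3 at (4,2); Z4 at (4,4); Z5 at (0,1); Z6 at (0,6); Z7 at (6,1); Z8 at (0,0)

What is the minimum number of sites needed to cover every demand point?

Coverage sets (demand points within 3 of each site):
  D1: {Z1, Z3, Z4, Z7}
  D2: {Z1, Z4}
  D3: {Z1, Z3, Z4, Z6}
  D4: {Z2, Z3, Z7}
  D5: {Z2, Z3, Z4, Z7}
  D6: {Z2, Z3, Z4, Z5, Z7, Z8}
No single site covers all 8 demand points.
But {D3, D6} covers everything, so the minimum is 2.

2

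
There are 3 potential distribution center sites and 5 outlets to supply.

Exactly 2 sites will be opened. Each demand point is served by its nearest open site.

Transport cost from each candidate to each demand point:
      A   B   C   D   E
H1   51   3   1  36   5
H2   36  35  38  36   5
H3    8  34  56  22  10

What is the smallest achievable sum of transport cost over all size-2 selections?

39

Open {H1, H3}.
  A→H3 8, B→H1 3, C→H1 1, D→H3 22, E→H1 5  ⇒ total 39.
Compare {H1, H2}: total 81.
Compare {H2, H3}: total 107.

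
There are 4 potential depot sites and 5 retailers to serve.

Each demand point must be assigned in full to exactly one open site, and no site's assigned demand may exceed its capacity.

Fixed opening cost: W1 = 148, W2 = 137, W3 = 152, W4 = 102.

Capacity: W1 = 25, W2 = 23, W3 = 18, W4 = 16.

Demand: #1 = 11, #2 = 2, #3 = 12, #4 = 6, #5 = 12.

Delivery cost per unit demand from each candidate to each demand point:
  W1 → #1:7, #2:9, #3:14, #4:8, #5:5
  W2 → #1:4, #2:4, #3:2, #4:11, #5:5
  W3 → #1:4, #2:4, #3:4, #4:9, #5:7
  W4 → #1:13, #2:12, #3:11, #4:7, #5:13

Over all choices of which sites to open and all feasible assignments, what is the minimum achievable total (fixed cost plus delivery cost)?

Open {W1, W2}; cheapest assignment that respects the capacities:
  W1 (cap 25, load 20): #2, #4, #5 — cost 2×9 + 6×8 + 12×5 = 126
  W2 (cap 23, load 23): #1, #3 — cost 11×4 + 12×2 = 68
  Shipping 194, fixed 285 → total 479.
  Any other capacity-feasible assignment to {W1, W2} ships for at least 194.
Compare {W1, W3}: its best feasible assignment gives total 557.
Compare {W1, W2, W4}: its best feasible assignment gives total 575.
Every other set of open sites that can feasibly serve all demand totals ≥ 557 even under its best assignment. Minimum: 479.

479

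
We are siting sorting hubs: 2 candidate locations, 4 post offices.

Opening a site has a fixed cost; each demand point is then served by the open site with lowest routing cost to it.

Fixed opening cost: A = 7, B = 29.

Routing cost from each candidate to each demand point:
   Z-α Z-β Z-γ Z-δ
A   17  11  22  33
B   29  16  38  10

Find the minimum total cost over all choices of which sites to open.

Open {A}: assign each demand point to its cheapest open site.
  Z-α→A 17, Z-β→A 11, Z-γ→A 22, Z-δ→A 33
  routing cost 83, fixed 7 → total 90.
Compare {A, B}: routing cost 60 + fixed 36 = 96.
Compare {B}: routing cost 93 + fixed 29 = 122.

90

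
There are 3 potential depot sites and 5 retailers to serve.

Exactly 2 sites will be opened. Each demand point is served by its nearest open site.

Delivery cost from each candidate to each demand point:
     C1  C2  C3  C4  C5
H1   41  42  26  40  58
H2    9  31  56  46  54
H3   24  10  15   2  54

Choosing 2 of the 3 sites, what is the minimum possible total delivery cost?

Open {H2, H3}.
  C1→H2 9, C2→H3 10, C3→H3 15, C4→H3 2, C5→H2 54  ⇒ total 90.
Compare {H1, H3}: total 105.
Compare {H1, H2}: total 160.

90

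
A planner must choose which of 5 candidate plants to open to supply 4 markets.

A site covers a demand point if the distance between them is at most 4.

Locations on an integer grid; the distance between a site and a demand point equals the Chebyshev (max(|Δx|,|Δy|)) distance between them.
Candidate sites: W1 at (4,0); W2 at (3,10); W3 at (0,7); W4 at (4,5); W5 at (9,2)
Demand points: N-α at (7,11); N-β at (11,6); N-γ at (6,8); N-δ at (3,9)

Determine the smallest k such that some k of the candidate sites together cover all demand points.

2

Coverage sets (demand points within 4 of each site):
  W1: {}
  W2: {N-α, N-γ, N-δ}
  W3: {N-δ}
  W4: {N-γ, N-δ}
  W5: {N-β}
No single site covers all 4 demand points.
But {W2, W5} covers everything, so the minimum is 2.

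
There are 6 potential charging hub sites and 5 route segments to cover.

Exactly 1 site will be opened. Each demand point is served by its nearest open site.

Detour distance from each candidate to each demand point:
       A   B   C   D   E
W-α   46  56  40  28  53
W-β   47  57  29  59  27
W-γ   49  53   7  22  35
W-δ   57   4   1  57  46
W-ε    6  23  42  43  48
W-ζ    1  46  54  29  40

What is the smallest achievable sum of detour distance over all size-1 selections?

162

Open {W-ε}.
  A→W-ε 6, B→W-ε 23, C→W-ε 42, D→W-ε 43, E→W-ε 48  ⇒ total 162.
Compare {W-δ}: total 165.
Compare {W-γ}: total 166.
No size-1 selection does better; minimum is 162.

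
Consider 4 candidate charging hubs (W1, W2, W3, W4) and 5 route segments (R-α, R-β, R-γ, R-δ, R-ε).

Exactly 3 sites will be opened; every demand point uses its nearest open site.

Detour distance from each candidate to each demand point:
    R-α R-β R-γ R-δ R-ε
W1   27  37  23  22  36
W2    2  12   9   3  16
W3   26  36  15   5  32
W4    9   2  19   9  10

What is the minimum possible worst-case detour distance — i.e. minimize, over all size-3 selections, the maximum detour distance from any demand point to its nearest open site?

10

Open {W1, W2, W4}.
  Farthest demand point is R-ε at detour distance 10 (to W4); all others are ≤ 10.
With {W2, W3, W4} the worst case is 10.
With {W1, W3, W4} the worst case is 15.
No size-3 selection achieves below 10.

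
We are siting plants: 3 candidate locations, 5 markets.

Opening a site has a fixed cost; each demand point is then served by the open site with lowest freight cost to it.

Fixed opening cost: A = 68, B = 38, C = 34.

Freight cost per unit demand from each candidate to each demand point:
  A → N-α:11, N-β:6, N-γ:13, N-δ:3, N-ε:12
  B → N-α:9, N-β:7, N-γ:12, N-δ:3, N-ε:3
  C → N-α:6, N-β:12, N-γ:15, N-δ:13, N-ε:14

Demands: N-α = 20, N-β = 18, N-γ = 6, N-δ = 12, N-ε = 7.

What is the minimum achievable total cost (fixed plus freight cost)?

Open {B, C}: assign each demand point to its cheapest open site.
  N-α→C 20×6=120, N-β→B 18×7=126, N-γ→B 6×12=72, N-δ→B 12×3=36, N-ε→B 7×3=21
  freight cost 375, fixed 72 → total 447.
Compare {B}: freight cost 435 + fixed 38 = 473.
Compare {A, B, C}: freight cost 357 + fixed 140 = 497.
Compare {A, B}: freight cost 417 + fixed 106 = 523.
All other subsets cost ≥ 473. Minimum total cost: 447.

447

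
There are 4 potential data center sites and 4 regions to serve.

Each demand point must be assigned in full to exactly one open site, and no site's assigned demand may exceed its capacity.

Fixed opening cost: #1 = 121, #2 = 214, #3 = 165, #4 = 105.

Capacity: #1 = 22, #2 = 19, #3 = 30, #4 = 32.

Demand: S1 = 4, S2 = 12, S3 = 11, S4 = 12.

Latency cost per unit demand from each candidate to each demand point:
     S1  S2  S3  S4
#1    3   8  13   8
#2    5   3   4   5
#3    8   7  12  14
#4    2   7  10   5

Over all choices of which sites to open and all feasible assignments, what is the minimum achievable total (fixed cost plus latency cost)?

Open {#1, #4}; cheapest assignment that respects the capacities:
  #1 (cap 22, load 12): S2 — cost 12×8 = 96
  #4 (cap 32, load 27): S1, S3, S4 — cost 4×2 + 11×10 + 12×5 = 178
  Shipping 274, fixed 226 → total 500.
  Any other capacity-feasible assignment to {#1, #4} ships for at least 274.
Compare {#2, #4}: its best feasible assignment gives total 515.
Compare {#3, #4}: its best feasible assignment gives total 532.
Every other set of open sites that can feasibly serve all demand totals ≥ 515 even under its best assignment. Minimum: 500.

500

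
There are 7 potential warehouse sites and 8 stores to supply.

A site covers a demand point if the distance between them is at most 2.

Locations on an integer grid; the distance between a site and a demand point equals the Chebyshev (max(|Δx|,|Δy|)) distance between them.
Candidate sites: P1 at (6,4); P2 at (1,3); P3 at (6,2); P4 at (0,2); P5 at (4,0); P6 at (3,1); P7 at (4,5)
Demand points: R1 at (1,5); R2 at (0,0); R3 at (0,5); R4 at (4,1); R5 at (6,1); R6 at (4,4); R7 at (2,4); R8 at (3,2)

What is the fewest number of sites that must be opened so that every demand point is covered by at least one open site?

Coverage sets (demand points within 2 of each site):
  P1: {R6}
  P2: {R1, R3, R7, R8}
  P3: {R4, R5, R6}
  P4: {R2, R7}
  P5: {R4, R5, R8}
  P6: {R4, R8}
  P7: {R6, R7}
No 2 sites suffice: every size-2 union leaves at least one demand point uncovered.
But {P2, P3, P4} covers everything, so the minimum is 3.

3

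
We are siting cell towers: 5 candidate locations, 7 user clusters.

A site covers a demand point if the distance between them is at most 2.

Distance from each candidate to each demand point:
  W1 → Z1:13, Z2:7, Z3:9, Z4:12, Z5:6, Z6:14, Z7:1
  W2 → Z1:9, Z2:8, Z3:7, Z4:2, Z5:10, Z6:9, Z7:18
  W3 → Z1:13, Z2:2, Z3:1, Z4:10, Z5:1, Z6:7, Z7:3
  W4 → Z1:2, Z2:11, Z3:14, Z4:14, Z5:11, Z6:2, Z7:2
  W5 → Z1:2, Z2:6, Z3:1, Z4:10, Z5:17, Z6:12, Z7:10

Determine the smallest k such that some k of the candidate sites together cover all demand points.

Coverage sets (demand points within 2 of each site):
  W1: {Z7}
  W2: {Z4}
  W3: {Z2, Z3, Z5}
  W4: {Z1, Z6, Z7}
  W5: {Z1, Z3}
No 2 sites suffice: every size-2 union leaves at least one demand point uncovered.
But {W2, W3, W4} covers everything, so the minimum is 3.

3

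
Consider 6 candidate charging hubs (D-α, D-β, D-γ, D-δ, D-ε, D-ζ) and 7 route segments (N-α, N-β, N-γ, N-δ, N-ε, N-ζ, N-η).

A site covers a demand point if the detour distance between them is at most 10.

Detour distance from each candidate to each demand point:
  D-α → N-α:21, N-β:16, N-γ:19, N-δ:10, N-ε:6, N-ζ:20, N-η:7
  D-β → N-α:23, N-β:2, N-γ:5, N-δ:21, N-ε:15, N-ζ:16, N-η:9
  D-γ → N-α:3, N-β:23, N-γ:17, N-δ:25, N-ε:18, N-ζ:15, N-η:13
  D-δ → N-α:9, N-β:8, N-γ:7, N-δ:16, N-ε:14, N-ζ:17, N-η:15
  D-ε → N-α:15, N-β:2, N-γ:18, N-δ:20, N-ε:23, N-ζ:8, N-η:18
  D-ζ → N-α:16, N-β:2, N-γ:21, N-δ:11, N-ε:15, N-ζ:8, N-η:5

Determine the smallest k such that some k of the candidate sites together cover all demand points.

3

Coverage sets (demand points within 10 of each site):
  D-α: {N-δ, N-ε, N-η}
  D-β: {N-β, N-γ, N-η}
  D-γ: {N-α}
  D-δ: {N-α, N-β, N-γ}
  D-ε: {N-β, N-ζ}
  D-ζ: {N-β, N-ζ, N-η}
No 2 sites suffice: every size-2 union leaves at least one demand point uncovered.
But {D-α, D-δ, D-ε} covers everything, so the minimum is 3.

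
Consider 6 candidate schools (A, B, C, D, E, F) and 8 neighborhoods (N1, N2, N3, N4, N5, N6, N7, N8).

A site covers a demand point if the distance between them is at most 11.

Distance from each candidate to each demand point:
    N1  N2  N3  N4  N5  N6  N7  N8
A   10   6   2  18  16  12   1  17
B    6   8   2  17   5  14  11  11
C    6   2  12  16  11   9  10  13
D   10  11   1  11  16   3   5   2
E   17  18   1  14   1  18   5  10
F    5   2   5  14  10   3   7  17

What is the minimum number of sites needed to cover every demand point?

2

Coverage sets (demand points within 11 of each site):
  A: {N1, N2, N3, N7}
  B: {N1, N2, N3, N5, N7, N8}
  C: {N1, N2, N5, N6, N7}
  D: {N1, N2, N3, N4, N6, N7, N8}
  E: {N3, N5, N7, N8}
  F: {N1, N2, N3, N5, N6, N7}
No single site covers all 8 demand points.
But {B, D} covers everything, so the minimum is 2.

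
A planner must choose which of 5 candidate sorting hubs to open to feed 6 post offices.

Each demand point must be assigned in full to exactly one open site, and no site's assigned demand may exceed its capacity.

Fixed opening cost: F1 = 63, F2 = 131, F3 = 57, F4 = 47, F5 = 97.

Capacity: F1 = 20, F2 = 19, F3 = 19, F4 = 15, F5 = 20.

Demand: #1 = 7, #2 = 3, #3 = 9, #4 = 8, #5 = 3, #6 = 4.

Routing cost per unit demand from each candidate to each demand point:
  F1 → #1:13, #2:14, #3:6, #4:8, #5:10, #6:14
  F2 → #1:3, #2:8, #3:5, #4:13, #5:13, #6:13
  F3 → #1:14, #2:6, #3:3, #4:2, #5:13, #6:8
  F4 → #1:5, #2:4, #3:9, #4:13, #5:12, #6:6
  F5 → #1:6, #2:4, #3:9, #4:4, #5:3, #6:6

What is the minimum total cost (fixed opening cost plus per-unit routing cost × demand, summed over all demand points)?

284

Open {F3, F5}; cheapest assignment that respects the capacities:
  F3 (cap 19, load 17): #3, #4 — cost 9×3 + 8×2 = 43
  F5 (cap 20, load 17): #1, #2, #5, #6 — cost 7×6 + 3×4 + 3×3 + 4×6 = 87
  Shipping 130, fixed 154 → total 284.
  Any other capacity-feasible assignment to {F3, F5} ships for at least 130.
Compare {F1, F3, F4}: its best feasible assignment gives total 311.
Compare {F3, F4, F5}: its best feasible assignment gives total 324.
Every other set of open sites that can feasibly serve all demand totals ≥ 311 even under its best assignment. Minimum: 284.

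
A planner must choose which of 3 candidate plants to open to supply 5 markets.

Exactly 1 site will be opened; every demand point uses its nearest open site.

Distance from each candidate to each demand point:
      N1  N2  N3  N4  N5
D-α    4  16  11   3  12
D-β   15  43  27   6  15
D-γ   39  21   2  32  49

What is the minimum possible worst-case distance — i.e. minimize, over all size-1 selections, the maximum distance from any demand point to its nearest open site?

16

Open {D-α}.
  Farthest demand point is N2 at distance 16 (to D-α); all others are ≤ 16.
With {D-β} the worst case is 43.
With {D-γ} the worst case is 49.
No size-1 selection achieves below 16.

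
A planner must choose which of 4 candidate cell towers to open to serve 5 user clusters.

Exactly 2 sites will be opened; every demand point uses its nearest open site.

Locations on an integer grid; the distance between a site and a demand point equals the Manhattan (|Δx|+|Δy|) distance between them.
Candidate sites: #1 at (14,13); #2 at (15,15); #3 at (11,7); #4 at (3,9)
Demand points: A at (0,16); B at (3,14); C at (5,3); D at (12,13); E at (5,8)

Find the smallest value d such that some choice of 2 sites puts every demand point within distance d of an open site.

Open {#1, #4}.
  Farthest demand point is A at distance 10 (to #4); all others are ≤ 10.
With {#2, #4} the worst case is 10.
With {#3, #4} the worst case is 10.
No size-2 selection achieves below 10.

10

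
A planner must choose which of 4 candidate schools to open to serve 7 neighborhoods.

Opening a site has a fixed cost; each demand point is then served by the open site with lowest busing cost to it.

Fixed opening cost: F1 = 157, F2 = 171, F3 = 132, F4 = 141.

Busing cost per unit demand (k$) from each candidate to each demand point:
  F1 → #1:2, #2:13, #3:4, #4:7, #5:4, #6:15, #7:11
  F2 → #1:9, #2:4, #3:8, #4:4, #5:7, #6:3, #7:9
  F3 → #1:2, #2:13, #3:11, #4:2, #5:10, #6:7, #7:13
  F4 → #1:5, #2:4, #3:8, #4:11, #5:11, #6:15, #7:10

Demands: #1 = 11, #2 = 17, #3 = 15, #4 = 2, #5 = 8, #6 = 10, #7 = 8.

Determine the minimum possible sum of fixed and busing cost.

620

Open {F1, F2}: assign each demand point to its cheapest open site.
  #1→F1 11×2=22, #2→F2 17×4=68, #3→F1 15×4=60, #4→F2 2×4=8, #5→F1 8×4=32, #6→F2 10×3=30, #7→F2 8×9=72
  busing cost 292, fixed 328 → total 620.
Compare {F2}: busing cost 453 + fixed 171 = 624.
Compare {F2, F3}: busing cost 372 + fixed 303 = 675.
Compare {F3, F4}: busing cost 444 + fixed 273 = 717.
All other subsets cost ≥ 624. Minimum total cost: 620.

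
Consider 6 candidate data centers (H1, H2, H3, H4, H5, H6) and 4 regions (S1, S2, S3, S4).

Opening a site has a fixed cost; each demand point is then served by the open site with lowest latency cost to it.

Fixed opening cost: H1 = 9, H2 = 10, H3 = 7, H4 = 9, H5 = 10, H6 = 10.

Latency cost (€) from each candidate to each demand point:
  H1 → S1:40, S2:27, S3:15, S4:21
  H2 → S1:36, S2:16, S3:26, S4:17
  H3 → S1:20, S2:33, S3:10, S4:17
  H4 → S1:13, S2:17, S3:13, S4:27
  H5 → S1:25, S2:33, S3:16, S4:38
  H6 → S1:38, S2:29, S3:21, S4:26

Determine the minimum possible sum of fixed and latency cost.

Open {H3, H4}: assign each demand point to its cheapest open site.
  S1→H4 13, S2→H4 17, S3→H3 10, S4→H3 17
  latency cost 57, fixed 16 → total 73.
Compare {H2, H4}: latency cost 59 + fixed 19 = 78.
Compare {H4}: latency cost 70 + fixed 9 = 79.
Compare {H2, H3}: latency cost 63 + fixed 17 = 80.
All other subsets cost ≥ 78. Minimum total cost: 73.

73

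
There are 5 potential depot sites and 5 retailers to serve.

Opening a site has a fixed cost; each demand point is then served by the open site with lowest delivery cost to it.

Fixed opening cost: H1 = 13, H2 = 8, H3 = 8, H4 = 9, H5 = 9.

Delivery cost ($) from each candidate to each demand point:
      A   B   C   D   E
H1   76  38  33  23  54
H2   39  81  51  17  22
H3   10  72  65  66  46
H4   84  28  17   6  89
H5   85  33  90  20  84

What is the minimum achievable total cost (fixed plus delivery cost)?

Open {H2, H3, H4}: assign each demand point to its cheapest open site.
  A→H3 10, B→H4 28, C→H4 17, D→H4 6, E→H2 22
  delivery cost 83, fixed 25 → total 108.
Compare {H2, H3, H4, H5}: delivery cost 83 + fixed 34 = 117.
Compare {H1, H2, H3, H4}: delivery cost 83 + fixed 38 = 121.
Compare {H3, H4}: delivery cost 107 + fixed 17 = 124.
All other subsets cost ≥ 117. Minimum total cost: 108.

108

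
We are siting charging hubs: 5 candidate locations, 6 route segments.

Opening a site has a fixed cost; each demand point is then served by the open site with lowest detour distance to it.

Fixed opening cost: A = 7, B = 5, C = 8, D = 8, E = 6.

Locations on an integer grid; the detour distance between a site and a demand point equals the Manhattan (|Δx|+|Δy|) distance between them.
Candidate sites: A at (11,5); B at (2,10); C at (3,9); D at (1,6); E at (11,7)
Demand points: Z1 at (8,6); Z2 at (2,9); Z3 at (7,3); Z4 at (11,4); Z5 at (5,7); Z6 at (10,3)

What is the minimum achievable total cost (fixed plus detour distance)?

33

Open {A, B}: assign each demand point to its cheapest open site.
  Z1→A 4, Z2→B 1, Z3→A 6, Z4→A 1, Z5→B 6, Z6→A 3
  detour distance 21, fixed 12 → total 33.
Compare {A, C}: detour distance 19 + fixed 15 = 34.
Compare {A, D}: detour distance 23 + fixed 15 = 38.
Compare {B, E}: detour distance 27 + fixed 11 = 38.
All other subsets cost ≥ 34. Minimum total cost: 33.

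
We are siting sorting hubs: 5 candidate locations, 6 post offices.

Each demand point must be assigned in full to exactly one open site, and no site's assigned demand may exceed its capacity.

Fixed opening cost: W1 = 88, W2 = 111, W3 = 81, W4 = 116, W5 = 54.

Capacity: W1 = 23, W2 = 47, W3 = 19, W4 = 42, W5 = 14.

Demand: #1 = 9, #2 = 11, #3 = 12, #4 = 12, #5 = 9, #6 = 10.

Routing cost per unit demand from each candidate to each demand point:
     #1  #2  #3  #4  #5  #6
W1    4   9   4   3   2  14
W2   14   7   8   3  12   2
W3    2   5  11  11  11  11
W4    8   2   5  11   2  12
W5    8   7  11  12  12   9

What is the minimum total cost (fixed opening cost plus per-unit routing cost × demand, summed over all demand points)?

Open {W2, W4}; cheapest assignment that respects the capacities:
  W2 (cap 47, load 22): #4, #6 — cost 12×3 + 10×2 = 56
  W4 (cap 42, load 41): #1, #2, #3, #5 — cost 9×8 + 11×2 + 12×5 + 9×2 = 172
  Shipping 228, fixed 227 → total 455.
  Any other capacity-feasible assignment to {W2, W4} ships for at least 228.
Compare {W1, W2}: its best feasible assignment gives total 482.
Compare {W2, W3, W4}: its best feasible assignment gives total 482.
Every other set of open sites that can feasibly serve all demand totals ≥ 482 even under its best assignment. Minimum: 455.

455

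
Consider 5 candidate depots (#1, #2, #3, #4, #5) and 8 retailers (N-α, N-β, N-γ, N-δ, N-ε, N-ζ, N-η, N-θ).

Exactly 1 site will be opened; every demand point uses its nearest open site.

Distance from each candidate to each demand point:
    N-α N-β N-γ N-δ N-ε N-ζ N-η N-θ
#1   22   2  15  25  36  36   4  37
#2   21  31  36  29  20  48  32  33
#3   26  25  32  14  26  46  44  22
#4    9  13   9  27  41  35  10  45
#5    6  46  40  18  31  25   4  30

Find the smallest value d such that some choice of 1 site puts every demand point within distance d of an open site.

37

Open {#1}.
  Farthest demand point is N-θ at distance 37 (to #1); all others are ≤ 37.
With {#4} the worst case is 45.
With {#3} the worst case is 46.
No size-1 selection achieves below 37.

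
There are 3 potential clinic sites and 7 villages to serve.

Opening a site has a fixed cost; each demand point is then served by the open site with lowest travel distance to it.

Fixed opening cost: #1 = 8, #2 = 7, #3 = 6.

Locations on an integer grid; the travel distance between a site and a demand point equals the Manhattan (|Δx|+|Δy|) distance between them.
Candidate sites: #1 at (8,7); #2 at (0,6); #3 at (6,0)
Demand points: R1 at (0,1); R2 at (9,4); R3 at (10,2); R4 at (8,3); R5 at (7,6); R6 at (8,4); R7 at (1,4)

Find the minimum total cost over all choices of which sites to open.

Open {#1, #2}: assign each demand point to its cheapest open site.
  R1→#2 5, R2→#1 4, R3→#1 7, R4→#1 4, R5→#1 2, R6→#1 3, R7→#2 3
  travel distance 28, fixed 15 → total 43.
Compare {#1, #2, #3}: travel distance 27 + fixed 21 = 48.
Compare {#1, #3}: travel distance 35 + fixed 14 = 49.
Compare {#1}: travel distance 44 + fixed 8 = 52.
All other subsets cost ≥ 48. Minimum total cost: 43.

43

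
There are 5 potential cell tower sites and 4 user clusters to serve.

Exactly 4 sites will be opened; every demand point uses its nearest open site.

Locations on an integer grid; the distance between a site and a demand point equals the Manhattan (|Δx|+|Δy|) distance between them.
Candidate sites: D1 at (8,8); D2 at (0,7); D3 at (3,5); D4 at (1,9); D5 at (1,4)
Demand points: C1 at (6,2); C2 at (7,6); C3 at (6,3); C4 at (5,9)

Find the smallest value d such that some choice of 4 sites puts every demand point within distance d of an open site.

6

Open {D1, D2, D3, D4}.
  Farthest demand point is C1 at distance 6 (to D3); all others are ≤ 6.
With {D1, D2, D3, D5} the worst case is 6.
With {D1, D3, D4, D5} the worst case is 6.
No size-4 selection achieves below 6.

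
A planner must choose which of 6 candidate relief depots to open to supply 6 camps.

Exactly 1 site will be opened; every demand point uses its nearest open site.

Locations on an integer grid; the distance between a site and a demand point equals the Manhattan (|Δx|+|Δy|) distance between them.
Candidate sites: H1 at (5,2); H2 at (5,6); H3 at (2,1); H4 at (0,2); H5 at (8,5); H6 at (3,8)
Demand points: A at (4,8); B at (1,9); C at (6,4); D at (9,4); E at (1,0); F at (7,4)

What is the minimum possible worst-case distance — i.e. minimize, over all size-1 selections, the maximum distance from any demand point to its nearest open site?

Open {H2}.
  Farthest demand point is E at distance 10 (to H2); all others are ≤ 10.
With {H3} the worst case is 10.
With {H6} the worst case is 10.
No size-1 selection achieves below 10.

10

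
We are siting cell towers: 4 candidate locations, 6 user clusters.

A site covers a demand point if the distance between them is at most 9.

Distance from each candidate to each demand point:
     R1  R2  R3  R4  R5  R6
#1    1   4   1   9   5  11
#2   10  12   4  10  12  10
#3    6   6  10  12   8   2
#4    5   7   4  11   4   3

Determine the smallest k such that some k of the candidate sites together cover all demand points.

Coverage sets (demand points within 9 of each site):
  #1: {R1, R2, R3, R4, R5}
  #2: {R3}
  #3: {R1, R2, R5, R6}
  #4: {R1, R2, R3, R5, R6}
No single site covers all 6 demand points.
But {#1, #3} covers everything, so the minimum is 2.

2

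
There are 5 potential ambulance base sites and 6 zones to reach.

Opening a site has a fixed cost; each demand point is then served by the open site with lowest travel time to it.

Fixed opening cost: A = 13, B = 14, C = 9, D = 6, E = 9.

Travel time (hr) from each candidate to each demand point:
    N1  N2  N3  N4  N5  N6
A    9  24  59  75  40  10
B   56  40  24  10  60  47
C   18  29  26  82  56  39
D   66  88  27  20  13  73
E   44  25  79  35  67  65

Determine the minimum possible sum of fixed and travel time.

Open {A, D}: assign each demand point to its cheapest open site.
  N1→A 9, N2→A 24, N3→D 27, N4→D 20, N5→D 13, N6→A 10
  travel time 103, fixed 19 → total 122.
Compare {A, B, D}: travel time 90 + fixed 33 = 123.
Compare {A, C, D}: travel time 102 + fixed 28 = 130.
Compare {A, D, E}: travel time 103 + fixed 28 = 131.
All other subsets cost ≥ 123. Minimum total cost: 122.

122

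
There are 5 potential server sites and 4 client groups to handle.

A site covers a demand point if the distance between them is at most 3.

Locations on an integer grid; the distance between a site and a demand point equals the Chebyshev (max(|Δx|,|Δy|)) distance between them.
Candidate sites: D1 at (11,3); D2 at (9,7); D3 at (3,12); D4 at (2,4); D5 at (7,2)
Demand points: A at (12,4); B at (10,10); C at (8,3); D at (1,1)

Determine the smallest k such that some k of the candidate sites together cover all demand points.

Coverage sets (demand points within 3 of each site):
  D1: {A, C}
  D2: {A, B}
  D3: {}
  D4: {D}
  D5: {C}
No 2 sites suffice: every size-2 union leaves at least one demand point uncovered.
But {D1, D2, D4} covers everything, so the minimum is 3.

3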